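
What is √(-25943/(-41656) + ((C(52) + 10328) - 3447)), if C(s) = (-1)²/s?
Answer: √504514810438262/270764 ≈ 82.956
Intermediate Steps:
C(s) = 1/s
√(-25943/(-41656) + ((C(52) + 10328) - 3447)) = √(-25943/(-41656) + ((1/52 + 10328) - 3447)) = √(-25943*(-1/41656) + ((1/52 + 10328) - 3447)) = √(25943/41656 + (537057/52 - 3447)) = √(25943/41656 + 357813/52) = √(3726601841/541528) = √504514810438262/270764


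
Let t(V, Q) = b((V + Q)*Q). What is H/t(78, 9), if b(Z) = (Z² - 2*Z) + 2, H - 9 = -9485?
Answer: -9476/611525 ≈ -0.015496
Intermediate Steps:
H = -9476 (H = 9 - 9485 = -9476)
b(Z) = 2 + Z² - 2*Z
t(V, Q) = 2 + Q²*(Q + V)² - 2*Q*(Q + V) (t(V, Q) = 2 + ((V + Q)*Q)² - 2*(V + Q)*Q = 2 + ((Q + V)*Q)² - 2*(Q + V)*Q = 2 + (Q*(Q + V))² - 2*Q*(Q + V) = 2 + Q²*(Q + V)² - 2*Q*(Q + V))
H/t(78, 9) = -9476/(2 + 9²*(9 + 78)² - 2*9*(9 + 78)) = -9476/(2 + 81*87² - 2*9*87) = -9476/(2 + 81*7569 - 1566) = -9476/(2 + 613089 - 1566) = -9476/611525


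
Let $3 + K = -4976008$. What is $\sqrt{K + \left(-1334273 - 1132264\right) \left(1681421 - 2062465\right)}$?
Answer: $\sqrt{939854148617} \approx 9.6946 \cdot 10^{5}$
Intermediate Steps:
$K = -4976011$ ($K = -3 - 4976008 = -4976011$)
$\sqrt{K + \left(-1334273 - 1132264\right) \left(1681421 - 2062465\right)} = \sqrt{-4976011 + \left(-1334273 - 1132264\right) \left(1681421 - 2062465\right)} = \sqrt{-4976011 - -939859124628} = \sqrt{-4976011 + 939859124628} = \sqrt{939854148617}$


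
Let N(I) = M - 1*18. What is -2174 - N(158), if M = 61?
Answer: -2217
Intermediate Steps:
N(I) = 43 (N(I) = 61 - 1*18 = 61 - 18 = 43)
-2174 - N(158) = -2174 - 1*43 = -2174 - 43 = -2217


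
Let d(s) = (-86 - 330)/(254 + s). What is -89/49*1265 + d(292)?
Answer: -337867/147 ≈ -2298.4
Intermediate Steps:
d(s) = -416/(254 + s)
-89/49*1265 + d(292) = -89/49*1265 - 416/(254 + 292) = -89*1/49*1265 - 416/546 = -89/49*1265 - 416*1/546 = -112585/49 - 16/21 = -337867/147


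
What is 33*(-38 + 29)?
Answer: -297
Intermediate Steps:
33*(-38 + 29) = 33*(-9) = -297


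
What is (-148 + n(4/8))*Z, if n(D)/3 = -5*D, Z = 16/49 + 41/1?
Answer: -629775/98 ≈ -6426.3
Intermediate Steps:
Z = 2025/49 (Z = 16*(1/49) + 41*1 = 16/49 + 41 = 2025/49 ≈ 41.327)
n(D) = -15*D (n(D) = 3*(-5*D) = -15*D)
(-148 + n(4/8))*Z = (-148 - 60/8)*(2025/49) = (-148 - 15*1/2)*(2025/49) = (-148 - 15/2)*(2025/49) = -311/2*2025/49 = -629775/98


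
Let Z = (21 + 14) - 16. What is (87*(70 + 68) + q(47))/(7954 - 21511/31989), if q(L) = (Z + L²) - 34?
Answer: 90848760/50883799 ≈ 1.7854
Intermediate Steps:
Z = 19 (Z = 35 - 16 = 19)
q(L) = -15 + L² (q(L) = (19 + L²) - 34 = -15 + L²)
(87*(70 + 68) + q(47))/(7954 - 21511/31989) = (87*(70 + 68) + (-15 + 47²))/(7954 - 21511/31989) = (87*138 + (-15 + 2209))/(7954 - 21511*1/31989) = (12006 + 2194)/(7954 - 21511/31989) = 14200/(254418995/31989) = 14200*(31989/254418995) = 90848760/50883799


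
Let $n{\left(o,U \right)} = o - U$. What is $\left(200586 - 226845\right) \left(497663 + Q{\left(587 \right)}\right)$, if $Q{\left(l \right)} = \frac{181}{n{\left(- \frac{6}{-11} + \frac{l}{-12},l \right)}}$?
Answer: $- \frac{1096010595462045}{83869} \approx -1.3068 \cdot 10^{10}$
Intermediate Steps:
$Q{\left(l \right)} = \frac{181}{\frac{6}{11} - \frac{13 l}{12}}$ ($Q{\left(l \right)} = \frac{181}{\left(- \frac{6}{-11} + \frac{l}{-12}\right) - l} = \frac{181}{\left(\left(-6\right) \left(- \frac{1}{11}\right) + l \left(- \frac{1}{12}\right)\right) - l} = \frac{181}{\left(\frac{6}{11} - \frac{l}{12}\right) - l} = \frac{181}{\frac{6}{11} - \frac{13 l}{12}}$)
$\left(200586 - 226845\right) \left(497663 + Q{\left(587 \right)}\right) = \left(200586 - 226845\right) \left(497663 - \frac{23892}{-72 + 143 \cdot 587}\right) = \left(200586 - 226845\right) \left(497663 - \frac{23892}{-72 + 83941}\right) = \left(200586 - 226845\right) \left(497663 - \frac{23892}{83869}\right) = - 26259 \left(497663 - \frac{23892}{83869}\right) = \left(-26259\right) \frac{41738474255}{83869} = - \frac{1096010595462045}{83869}$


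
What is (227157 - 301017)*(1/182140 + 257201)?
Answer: -173004457390713/9107 ≈ -1.8997e+10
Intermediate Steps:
(227157 - 301017)*(1/182140 + 257201) = -73860*(1/182140 + 257201) = -73860*46846590141/182140 = -173004457390713/9107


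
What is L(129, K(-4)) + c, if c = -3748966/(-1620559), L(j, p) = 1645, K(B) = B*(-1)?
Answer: 2669568521/1620559 ≈ 1647.3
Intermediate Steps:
K(B) = -B
c = 3748966/1620559 (c = -3748966*(-1/1620559) = 3748966/1620559 ≈ 2.3134)
L(129, K(-4)) + c = 1645 + 3748966/1620559 = 2669568521/1620559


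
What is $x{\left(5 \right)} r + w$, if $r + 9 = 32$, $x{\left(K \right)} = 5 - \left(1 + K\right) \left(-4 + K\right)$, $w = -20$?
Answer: $-43$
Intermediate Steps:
$x{\left(K \right)} = 5 - \left(1 + K\right) \left(-4 + K\right)$
$r = 23$ ($r = -9 + 32 = 23$)
$x{\left(5 \right)} r + w = \left(9 - 5^{2} + 3 \cdot 5\right) 23 - 20 = \left(9 - 25 + 15\right) 23 - 20 = \left(-1\right) 23 - 20 = -23 - 20 = -43$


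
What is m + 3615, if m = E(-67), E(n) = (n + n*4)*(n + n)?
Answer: 48505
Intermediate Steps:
E(n) = 10*n² (E(n) = (n + 4*n)*(2*n) = (5*n)*(2*n) = 10*n²)
m = 44890 (m = 10*(-67)² = 10*4489 = 44890)
m + 3615 = 44890 + 3615 = 48505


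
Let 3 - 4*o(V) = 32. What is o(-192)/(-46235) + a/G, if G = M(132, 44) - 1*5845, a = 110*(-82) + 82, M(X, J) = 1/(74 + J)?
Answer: 195073260521/127554782460 ≈ 1.5293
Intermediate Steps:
a = -8938 (a = -9020 + 82 = -8938)
G = -689709/118 (G = 1/(74 + 44) - 1*5845 = 1/118 - 5845 = -689709/118 ≈ -5845.0)
o(V) = -29/4 (o(V) = ¾ - ¼*32 = ¾ - 8 = -29/4)
o(-192)/(-46235) + a/G = -29/4/(-46235) - 8938/(-689709/118) = -29/4*(-1/46235) - 8938*(-118/689709) = 29/184940 + 1054684/689709 = 195073260521/127554782460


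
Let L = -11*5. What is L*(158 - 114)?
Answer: -2420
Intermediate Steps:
L = -55
L*(158 - 114) = -55*(158 - 114) = -55*44 = -2420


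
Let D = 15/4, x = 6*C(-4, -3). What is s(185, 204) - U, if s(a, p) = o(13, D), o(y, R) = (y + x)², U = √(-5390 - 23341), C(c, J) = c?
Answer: 121 - I*√28731 ≈ 121.0 - 169.5*I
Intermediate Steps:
U = I*√28731 (U = √(-28731) = I*√28731 ≈ 169.5*I)
x = -24 (x = 6*(-4) = -24)
D = 15/4 (D = 15*(¼) = 15/4 ≈ 3.7500)
o(y, R) = (-24 + y)² (o(y, R) = (y - 24)² = (-24 + y)²)
s(a, p) = 121 (s(a, p) = (-24 + 13)² = (-11)² = 121)
s(185, 204) - U = 121 - I*√28731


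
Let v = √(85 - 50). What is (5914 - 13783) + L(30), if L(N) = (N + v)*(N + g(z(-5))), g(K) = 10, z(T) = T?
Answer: -6669 + 40*√35 ≈ -6432.4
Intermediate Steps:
v = √35 ≈ 5.9161
L(N) = (10 + N)*(N + √35) (L(N) = (N + √35)*(N + 10) = (N + √35)*(10 + N) = (10 + N)*(N + √35))
(5914 - 13783) + L(30) = (5914 - 13783) + (30² + 10*30 + 10*√35 + 30*√35) = -7869 + (900 + 300 + 10*√35 + 30*√35) = -7869 + (1200 + 40*√35) = -6669 + 40*√35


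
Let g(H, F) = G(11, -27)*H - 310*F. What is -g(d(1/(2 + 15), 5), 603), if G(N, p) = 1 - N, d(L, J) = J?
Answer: 186980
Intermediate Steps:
g(H, F) = -310*F - 10*H (g(H, F) = (1 - 1*11)*H - 310*F = (1 - 11)*H - 310*F = -10*H - 310*F = -310*F - 10*H)
-g(d(1/(2 + 15), 5), 603) = -(-310*603 - 10*5) = -(-186930 - 50) = -1*(-186980) = 186980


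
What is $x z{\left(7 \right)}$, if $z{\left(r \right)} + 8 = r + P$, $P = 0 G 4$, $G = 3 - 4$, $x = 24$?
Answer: $-24$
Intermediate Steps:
$G = -1$ ($G = 3 - 4 = -1$)
$P = 0$ ($P = 0 \left(-1\right) 4 = 0 \cdot 4 = 0$)
$z{\left(r \right)} = -8 + r$ ($z{\left(r \right)} = -8 + \left(r + 0\right) = -8 + r$)
$x z{\left(7 \right)} = 24 \left(-8 + 7\right) = 24 \left(-1\right) = -24$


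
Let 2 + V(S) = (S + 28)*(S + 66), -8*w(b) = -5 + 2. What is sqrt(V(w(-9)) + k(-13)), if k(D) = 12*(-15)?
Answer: sqrt(108889)/8 ≈ 41.248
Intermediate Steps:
w(b) = 3/8 (w(b) = -(-5 + 2)/8 = -1/8*(-3) = 3/8)
V(S) = -2 + (28 + S)*(66 + S) (V(S) = -2 + (S + 28)*(S + 66) = -2 + (28 + S)*(66 + S))
k(D) = -180
sqrt(V(w(-9)) + k(-13)) = sqrt((1846 + (3/8)**2 + 94*(3/8)) - 180) = sqrt((1846 + 9/64 + 141/4) - 180) = sqrt(120409/64 - 180) = sqrt(108889/64) = sqrt(108889)/8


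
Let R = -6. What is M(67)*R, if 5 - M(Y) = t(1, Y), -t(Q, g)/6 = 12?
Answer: -462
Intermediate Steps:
t(Q, g) = -72 (t(Q, g) = -6*12 = -72)
M(Y) = 77 (M(Y) = 5 - 1*(-72) = 5 + 72 = 77)
M(67)*R = 77*(-6) = -462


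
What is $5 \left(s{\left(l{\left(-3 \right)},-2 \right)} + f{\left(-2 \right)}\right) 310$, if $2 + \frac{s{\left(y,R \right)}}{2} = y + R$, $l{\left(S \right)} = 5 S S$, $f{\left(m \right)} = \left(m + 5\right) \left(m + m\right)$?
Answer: $108500$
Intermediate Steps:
$f{\left(m \right)} = 2 m \left(5 + m\right)$ ($f{\left(m \right)} = \left(5 + m\right) 2 m = 2 m \left(5 + m\right)$)
$l{\left(S \right)} = 5 S^{2}$
$s{\left(y,R \right)} = -4 + 2 R + 2 y$ ($s{\left(y,R \right)} = -4 + 2 \left(y + R\right) = -4 + 2 \left(R + y\right) = -4 + \left(2 R + 2 y\right) = -4 + 2 R + 2 y$)
$5 \left(s{\left(l{\left(-3 \right)},-2 \right)} + f{\left(-2 \right)}\right) 310 = 5 \left(\left(-4 + 2 \left(-2\right) + 2 \cdot 5 \left(-3\right)^{2}\right) + 2 \left(-2\right) \left(5 - 2\right)\right) 310 = 5 \left(\left(-4 - 4 + 2 \cdot 5 \cdot 9\right) + 2 \left(-2\right) 3\right) 310 = 5 \left(\left(-4 - 4 + 2 \cdot 45\right) - 12\right) 310 = 5 \left(\left(-4 - 4 + 90\right) - 12\right) 310 = 5 \left(82 - 12\right) 310 = 5 \cdot 70 \cdot 310 = 350 \cdot 310 = 108500$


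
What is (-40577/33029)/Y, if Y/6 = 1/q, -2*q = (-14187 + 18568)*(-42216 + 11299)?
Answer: -5496048216529/396348 ≈ -1.3867e+7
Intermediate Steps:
q = 135447377/2 (q = -(-14187 + 18568)*(-42216 + 11299)/2 = -4381*(-30917)/2 = -½*(-135447377) = 135447377/2 ≈ 6.7724e+7)
Y = 12/135447377 (Y = 6/(135447377/2) = 6*(2/135447377) = 12/135447377 ≈ 8.8595e-8)
(-40577/33029)/Y = (-40577/33029)/(12/135447377) = -40577*1/33029*(135447377/12) = -40577/33029*135447377/12 = -5496048216529/396348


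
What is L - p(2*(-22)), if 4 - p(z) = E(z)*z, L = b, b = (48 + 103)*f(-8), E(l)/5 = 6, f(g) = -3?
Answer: -1777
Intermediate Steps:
E(l) = 30 (E(l) = 5*6 = 30)
b = -453 (b = (48 + 103)*(-3) = 151*(-3) = -453)
L = -453
p(z) = 4 - 30*z
L - p(2*(-22)) = -453 - (4 - 60*(-22)) = -453 - (4 - 30*(-44)) = -453 - (4 + 1320) = -453 - 1*1324 = -453 - 1324 = -1777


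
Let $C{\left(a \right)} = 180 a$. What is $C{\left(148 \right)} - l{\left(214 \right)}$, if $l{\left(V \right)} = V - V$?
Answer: $26640$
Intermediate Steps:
$l{\left(V \right)} = 0$
$C{\left(148 \right)} - l{\left(214 \right)} = 180 \cdot 148 - 0 = 26640 + 0 = 26640$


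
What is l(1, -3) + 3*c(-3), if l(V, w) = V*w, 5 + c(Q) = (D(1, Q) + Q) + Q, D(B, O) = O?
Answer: -45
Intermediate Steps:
c(Q) = -5 + 3*Q (c(Q) = -5 + ((Q + Q) + Q) = -5 + (2*Q + Q) = -5 + 3*Q)
l(1, -3) + 3*c(-3) = 1*(-3) + 3*(-5 + 3*(-3)) = -3 + 3*(-5 - 9) = -3 + 3*(-14) = -3 - 42 = -45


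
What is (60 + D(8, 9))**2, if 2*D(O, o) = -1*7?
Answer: 12769/4 ≈ 3192.3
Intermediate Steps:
D(O, o) = -7/2 (D(O, o) = (-1*7)/2 = (1/2)*(-7) = -7/2)
(60 + D(8, 9))**2 = (60 - 7/2)**2 = (113/2)**2 = 12769/4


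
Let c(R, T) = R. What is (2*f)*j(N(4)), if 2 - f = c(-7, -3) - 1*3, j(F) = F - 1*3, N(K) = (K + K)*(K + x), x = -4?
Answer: -72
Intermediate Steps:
N(K) = 2*K*(-4 + K) (N(K) = (K + K)*(K - 4) = (2*K)*(-4 + K) = 2*K*(-4 + K))
j(F) = -3 + F (j(F) = F - 3 = -3 + F)
f = 12 (f = 2 - (-7 - 1*3) = 2 - (-7 - 3) = 2 - 1*(-10) = 2 + 10 = 12)
(2*f)*j(N(4)) = (2*12)*(-3 + 2*4*(-4 + 4)) = 24*(-3 + 2*4*0) = 24*(-3 + 0) = 24*(-3) = -72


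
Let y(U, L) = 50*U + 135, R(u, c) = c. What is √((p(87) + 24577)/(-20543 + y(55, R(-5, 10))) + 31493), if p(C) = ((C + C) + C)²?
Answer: 2*√7575645733/981 ≈ 177.45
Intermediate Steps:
y(U, L) = 135 + 50*U
p(C) = 9*C² (p(C) = (2*C + C)² = (3*C)² = 9*C²)
√((p(87) + 24577)/(-20543 + y(55, R(-5, 10))) + 31493) = √((9*87² + 24577)/(-20543 + (135 + 50*55)) + 31493) = √((9*7569 + 24577)/(-20543 + (135 + 2750)) + 31493) = √((68121 + 24577)/(-20543 + 2885) + 31493) = √(92698/(-17658) + 31493) = √(92698*(-1/17658) + 31493) = √(-46349/8829 + 31493) = √(278005348/8829) = 2*√7575645733/981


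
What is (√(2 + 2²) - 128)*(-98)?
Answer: 12544 - 98*√6 ≈ 12304.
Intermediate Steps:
(√(2 + 2²) - 128)*(-98) = (√(2 + 4) - 128)*(-98) = (√6 - 128)*(-98) = (-128 + √6)*(-98) = 12544 - 98*√6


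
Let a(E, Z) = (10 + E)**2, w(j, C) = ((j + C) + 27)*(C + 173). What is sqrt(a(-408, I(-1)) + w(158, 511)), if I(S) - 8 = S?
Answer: 2*sqrt(158617) ≈ 796.54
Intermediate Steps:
I(S) = 8 + S
w(j, C) = (173 + C)*(27 + C + j) (w(j, C) = ((C + j) + 27)*(173 + C) = (27 + C + j)*(173 + C) = (173 + C)*(27 + C + j))
sqrt(a(-408, I(-1)) + w(158, 511)) = sqrt((10 - 408)**2 + (4671 + 511**2 + 173*158 + 200*511 + 511*158)) = sqrt((-398)**2 + (4671 + 261121 + 27334 + 102200 + 80738)) = sqrt(158404 + 476064) = sqrt(634468) = 2*sqrt(158617)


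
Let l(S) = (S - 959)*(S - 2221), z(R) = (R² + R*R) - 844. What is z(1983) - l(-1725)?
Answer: -2727330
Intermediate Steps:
z(R) = -844 + 2*R² (z(R) = (R² + R²) - 844 = 2*R² - 844 = -844 + 2*R²)
l(S) = (-2221 + S)*(-959 + S) (l(S) = (-959 + S)*(-2221 + S) = (-2221 + S)*(-959 + S))
z(1983) - l(-1725) = (-844 + 2*1983²) - (2129939 + (-1725)² - 3180*(-1725)) = (-844 + 2*3932289) - (2129939 + 2975625 + 5485500) = (-844 + 7864578) - 1*10591064 = 7863734 - 10591064 = -2727330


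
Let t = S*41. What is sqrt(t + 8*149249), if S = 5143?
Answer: 3*sqrt(156095) ≈ 1185.3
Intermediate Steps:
t = 210863 (t = 5143*41 = 210863)
sqrt(t + 8*149249) = sqrt(210863 + 8*149249) = sqrt(210863 + 1193992) = sqrt(1404855) = 3*sqrt(156095)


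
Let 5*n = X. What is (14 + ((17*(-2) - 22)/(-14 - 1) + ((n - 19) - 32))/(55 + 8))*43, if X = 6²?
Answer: 543047/945 ≈ 574.65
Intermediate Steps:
X = 36
n = 36/5 (n = (⅕)*36 = 36/5 ≈ 7.2000)
(14 + ((17*(-2) - 22)/(-14 - 1) + ((n - 19) - 32))/(55 + 8))*43 = (14 + ((17*(-2) - 22)/(-14 - 1) + ((36/5 - 19) - 32))/(55 + 8))*43 = (14 + ((-34 - 22)/(-15) + (-59/5 - 32))/63)*43 = (14 + (-56*(-1/15) - 219/5)*(1/63))*43 = (14 + (56/15 - 219/5)*(1/63))*43 = (14 - 601/15*1/63)*43 = (14 - 601/945)*43 = (12629/945)*43 = 543047/945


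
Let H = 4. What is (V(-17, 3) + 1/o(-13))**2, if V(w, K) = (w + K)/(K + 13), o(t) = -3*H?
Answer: 529/576 ≈ 0.91840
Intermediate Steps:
o(t) = -12 (o(t) = -3*4 = -12)
V(w, K) = (K + w)/(13 + K)
(V(-17, 3) + 1/o(-13))**2 = ((3 - 17)/(13 + 3) + 1/(-12))**2 = (-14/16 - 1/12)**2 = ((1/16)*(-14) - 1/12)**2 = (-7/8 - 1/12)**2 = (-23/24)**2 = 529/576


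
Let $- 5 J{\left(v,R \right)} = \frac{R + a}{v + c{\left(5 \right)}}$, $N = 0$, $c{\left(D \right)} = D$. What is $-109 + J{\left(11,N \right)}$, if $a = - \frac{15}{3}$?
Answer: $- \frac{1743}{16} \approx -108.94$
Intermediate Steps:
$a = -5$ ($a = \left(-15\right) \frac{1}{3} = -5$)
$J{\left(v,R \right)} = - \frac{-5 + R}{5 \left(5 + v\right)}$ ($J{\left(v,R \right)} = - \frac{\left(R - 5\right) \frac{1}{v + 5}}{5} = - \frac{\left(-5 + R\right) \frac{1}{5 + v}}{5} = - \frac{\frac{1}{5 + v} \left(-5 + R\right)}{5} = - \frac{-5 + R}{5 \left(5 + v\right)}$)
$-109 + J{\left(11,N \right)} = -109 + \frac{5 - 0}{5 \left(5 + 11\right)} = -109 + \frac{5 + 0}{5 \cdot 16} = -109 + \frac{1}{5} \cdot \frac{1}{16} \cdot 5 = -109 + \frac{1}{16} = - \frac{1743}{16}$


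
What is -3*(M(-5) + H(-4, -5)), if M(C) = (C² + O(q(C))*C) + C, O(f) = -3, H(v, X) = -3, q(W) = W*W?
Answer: -96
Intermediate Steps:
q(W) = W²
M(C) = C² - 2*C (M(C) = (C² - 3*C) + C = C² - 2*C)
-3*(M(-5) + H(-4, -5)) = -3*(-5*(-2 - 5) - 3) = -3*(-5*(-7) - 3) = -3*(35 - 3) = -3*32 = -96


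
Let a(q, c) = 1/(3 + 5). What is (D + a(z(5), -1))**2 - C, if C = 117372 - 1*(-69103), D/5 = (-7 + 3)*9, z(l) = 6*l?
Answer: -9863679/64 ≈ -1.5412e+5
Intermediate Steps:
a(q, c) = 1/8
D = -180 (D = 5*((-7 + 3)*9) = 5*(-4*9) = 5*(-36) = -180)
C = 186475 (C = 117372 + 69103 = 186475)
(D + a(z(5), -1))**2 - C = (-180 + 1/8)**2 - 1*186475 = (-1439/8)**2 - 186475 = 2070721/64 - 186475 = -9863679/64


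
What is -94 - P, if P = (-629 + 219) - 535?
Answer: 851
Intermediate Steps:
P = -945 (P = -410 - 535 = -945)
-94 - P = -94 - 1*(-945) = -94 + 945 = 851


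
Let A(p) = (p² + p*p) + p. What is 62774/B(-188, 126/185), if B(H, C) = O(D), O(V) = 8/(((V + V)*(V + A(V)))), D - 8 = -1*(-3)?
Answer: 45573924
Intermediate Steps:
D = 11 (D = 8 - 1*(-3) = 8 + 3 = 11)
A(p) = p + 2*p² (A(p) = (p² + p²) + p = 2*p² + p = p + 2*p²)
O(V) = 4/(V*(V + V*(1 + 2*V))) (O(V) = 8/(((V + V)*(V + V*(1 + 2*V)))) = 8/(((2*V)*(V + V*(1 + 2*V)))) = 8/((2*V*(V + V*(1 + 2*V)))) = 8*(1/(2*V*(V + V*(1 + 2*V)))) = 4/(V*(V + V*(1 + 2*V))))
B(H, C) = 1/726 (B(H, C) = 2/(11²*(1 + 11)) = 2*(1/121)/12 = 2*(1/121)*(1/12) = 1/726)
62774/B(-188, 126/185) = 62774/(1/726) = 62774*726 = 45573924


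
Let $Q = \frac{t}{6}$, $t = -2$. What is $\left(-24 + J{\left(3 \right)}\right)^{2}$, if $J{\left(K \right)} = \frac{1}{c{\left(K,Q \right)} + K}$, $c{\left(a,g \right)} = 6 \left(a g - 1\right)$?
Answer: $\frac{47089}{81} \approx 581.35$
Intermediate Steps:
$Q = - \frac{1}{3}$ ($Q = - \frac{2}{6} = \left(-2\right) \frac{1}{6} = - \frac{1}{3} \approx -0.33333$)
$c{\left(a,g \right)} = -6 + 6 a g$ ($c{\left(a,g \right)} = 6 \left(-1 + a g\right) = -6 + 6 a g$)
$J{\left(K \right)} = \frac{1}{-6 - K}$ ($J{\left(K \right)} = \frac{1}{\left(-6 + 6 K \left(- \frac{1}{3}\right)\right) + K} = \frac{1}{\left(-6 - 2 K\right) + K} = \frac{1}{-6 - K}$)
$\left(-24 + J{\left(3 \right)}\right)^{2} = \left(-24 - \frac{1}{6 + 3}\right)^{2} = \left(-24 - \frac{1}{9}\right)^{2} = \left(- \frac{217}{9}\right)^{2} = \frac{47089}{81}$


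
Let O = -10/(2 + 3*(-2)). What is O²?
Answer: 25/4 ≈ 6.2500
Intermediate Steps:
O = 5/2 (O = -10/(2 - 6) = -10/(-4) = -10*(-¼) = 5/2 ≈ 2.5000)
O² = (5/2)² = 25/4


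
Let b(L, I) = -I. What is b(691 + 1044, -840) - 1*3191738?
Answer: -3190898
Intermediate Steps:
b(691 + 1044, -840) - 1*3191738 = -1*(-840) - 1*3191738 = 840 - 3191738 = -3190898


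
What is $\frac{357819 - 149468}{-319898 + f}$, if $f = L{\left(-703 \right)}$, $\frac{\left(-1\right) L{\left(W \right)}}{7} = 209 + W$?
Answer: $- \frac{208351}{316440} \approx -0.65842$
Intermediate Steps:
$L{\left(W \right)} = -1463 - 7 W$ ($L{\left(W \right)} = - 7 \left(209 + W\right) = -1463 - 7 W$)
$f = 3458$ ($f = -1463 - -4921 = -1463 + 4921 = 3458$)
$\frac{357819 - 149468}{-319898 + f} = \frac{357819 - 149468}{-319898 + 3458} = \frac{208351}{-316440} = 208351 \left(- \frac{1}{316440}\right) = - \frac{208351}{316440}$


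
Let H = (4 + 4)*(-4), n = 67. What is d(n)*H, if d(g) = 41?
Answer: -1312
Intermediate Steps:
H = -32 (H = 8*(-4) = -32)
d(n)*H = 41*(-32) = -1312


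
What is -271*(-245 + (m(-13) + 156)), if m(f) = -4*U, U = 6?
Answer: 30623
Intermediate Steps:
m(f) = -24 (m(f) = -4*6 = -24)
-271*(-245 + (m(-13) + 156)) = -271*(-245 + (-24 + 156)) = -271*(-245 + 132) = -271*(-113) = 30623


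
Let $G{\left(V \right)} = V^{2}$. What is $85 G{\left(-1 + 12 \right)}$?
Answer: $10285$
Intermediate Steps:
$85 G{\left(-1 + 12 \right)} = 85 \left(-1 + 12\right)^{2} = 85 \cdot 11^{2} = 85 \cdot 121 = 10285$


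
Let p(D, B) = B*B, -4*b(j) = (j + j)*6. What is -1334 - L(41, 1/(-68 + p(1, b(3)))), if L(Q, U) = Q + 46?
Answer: -1421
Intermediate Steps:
b(j) = -3*j (b(j) = -(j + j)*6/4 = -2*j*6/4 = -3*j)
p(D, B) = B**2
L(Q, U) = 46 + Q
-1334 - L(41, 1/(-68 + p(1, b(3)))) = -1334 - (46 + 41) = -1334 - 1*87 = -1334 - 87 = -1421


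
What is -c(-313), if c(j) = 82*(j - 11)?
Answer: 26568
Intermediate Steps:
c(j) = -902 + 82*j (c(j) = 82*(-11 + j) = -902 + 82*j)
-c(-313) = -(-902 + 82*(-313)) = -(-902 - 25666) = -1*(-26568) = 26568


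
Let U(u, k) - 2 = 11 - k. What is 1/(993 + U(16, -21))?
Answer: 1/1027 ≈ 0.00097371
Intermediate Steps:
U(u, k) = 13 - k (U(u, k) = 2 + (11 - k) = 13 - k)
1/(993 + U(16, -21)) = 1/(993 + (13 - 1*(-21))) = 1/(993 + (13 + 21)) = 1/(993 + 34) = 1/1027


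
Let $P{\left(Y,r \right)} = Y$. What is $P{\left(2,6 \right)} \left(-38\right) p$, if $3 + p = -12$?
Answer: $1140$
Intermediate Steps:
$p = -15$ ($p = -3 - 12 = -15$)
$P{\left(2,6 \right)} \left(-38\right) p = 2 \left(-38\right) \left(-15\right) = \left(-76\right) \left(-15\right) = 1140$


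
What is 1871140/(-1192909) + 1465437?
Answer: 1748131115093/1192909 ≈ 1.4654e+6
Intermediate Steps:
1871140/(-1192909) + 1465437 = 1871140*(-1/1192909) + 1465437 = -1871140/1192909 + 1465437 = 1748131115093/1192909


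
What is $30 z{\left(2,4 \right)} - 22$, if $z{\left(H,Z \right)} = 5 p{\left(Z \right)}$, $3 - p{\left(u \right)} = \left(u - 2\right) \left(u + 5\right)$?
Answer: $-2272$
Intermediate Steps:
$p{\left(u \right)} = 3 - \left(-2 + u\right) \left(5 + u\right)$ ($p{\left(u \right)} = 3 - \left(u - 2\right) \left(u + 5\right) = 3 - \left(-2 + u\right) \left(5 + u\right)$)
$z{\left(H,Z \right)} = 65 - 15 Z - 5 Z^{2}$ ($z{\left(H,Z \right)} = 5 \left(13 - Z^{2} - 3 Z\right) = 65 - 15 Z - 5 Z^{2}$)
$30 z{\left(2,4 \right)} - 22 = 30 \left(65 - 60 - 5 \cdot 4^{2}\right) - 22 = 30 \left(65 - 60 - 80\right) - 22 = 30 \left(-75\right) - 22 = -2250 - 22 = -2272$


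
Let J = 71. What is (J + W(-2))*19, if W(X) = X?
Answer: 1311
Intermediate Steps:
(J + W(-2))*19 = (71 - 2)*19 = 69*19 = 1311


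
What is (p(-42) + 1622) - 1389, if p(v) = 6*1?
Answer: 239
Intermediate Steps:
p(v) = 6
(p(-42) + 1622) - 1389 = (6 + 1622) - 1389 = 1628 - 1389 = 239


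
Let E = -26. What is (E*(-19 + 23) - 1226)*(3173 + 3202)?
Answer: -8478750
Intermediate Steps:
(E*(-19 + 23) - 1226)*(3173 + 3202) = (-26*(-19 + 23) - 1226)*(3173 + 3202) = (-26*4 - 1226)*6375 = (-104 - 1226)*6375 = -1330*6375 = -8478750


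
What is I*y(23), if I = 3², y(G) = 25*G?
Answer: 5175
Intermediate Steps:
I = 9
I*y(23) = 9*(25*23) = 9*575 = 5175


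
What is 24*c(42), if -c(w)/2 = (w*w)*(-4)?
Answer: 338688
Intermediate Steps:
c(w) = 8*w² (c(w) = -2*w*w*(-4) = -2*w²*(-4) = -(-8)*w² = 8*w²)
24*c(42) = 24*(8*42²) = 24*(8*1764) = 24*14112 = 338688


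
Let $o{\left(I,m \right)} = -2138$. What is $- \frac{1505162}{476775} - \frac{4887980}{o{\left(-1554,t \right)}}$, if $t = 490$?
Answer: $\frac{1163624314072}{509672475} \approx 2283.1$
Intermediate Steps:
$- \frac{1505162}{476775} - \frac{4887980}{o{\left(-1554,t \right)}} = - \frac{1505162}{476775} - \frac{4887980}{-2138} = \left(-1505162\right) \frac{1}{476775} - - \frac{2443990}{1069} = - \frac{1505162}{476775} + \frac{2443990}{1069} = \frac{1163624314072}{509672475}$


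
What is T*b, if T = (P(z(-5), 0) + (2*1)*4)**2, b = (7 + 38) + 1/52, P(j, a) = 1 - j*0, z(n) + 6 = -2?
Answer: 189621/52 ≈ 3646.6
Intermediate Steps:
z(n) = -8 (z(n) = -6 - 2 = -8)
P(j, a) = 1 (P(j, a) = 1 - 1*0 = 1 + 0 = 1)
b = 2341/52 (b = 45 + 1/52 = 2341/52 ≈ 45.019)
T = 81 (T = (1 + (2*1)*4)**2 = (1 + 2*4)**2 = (1 + 8)**2 = 9**2 = 81)
T*b = 81*(2341/52) = 189621/52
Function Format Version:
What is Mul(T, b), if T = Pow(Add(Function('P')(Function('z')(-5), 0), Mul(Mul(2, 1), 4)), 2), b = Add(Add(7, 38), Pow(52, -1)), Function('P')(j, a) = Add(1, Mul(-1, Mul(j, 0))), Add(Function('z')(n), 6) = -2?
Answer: Rational(189621, 52) ≈ 3646.6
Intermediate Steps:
Function('z')(n) = -8 (Function('z')(n) = Add(-6, -2) = -8)
Function('P')(j, a) = 1 (Function('P')(j, a) = Add(1, Mul(-1, 0)) = Add(1, 0) = 1)
b = Rational(2341, 52) (b = Add(45, Rational(1, 52)) = Rational(2341, 52) ≈ 45.019)
T = 81 (T = Pow(Add(1, Mul(Mul(2, 1), 4)), 2) = Pow(Add(1, Mul(2, 4)), 2) = Pow(Add(1, 8), 2) = Pow(9, 2) = 81)
Mul(T, b) = Mul(81, Rational(2341, 52)) = Rational(189621, 52)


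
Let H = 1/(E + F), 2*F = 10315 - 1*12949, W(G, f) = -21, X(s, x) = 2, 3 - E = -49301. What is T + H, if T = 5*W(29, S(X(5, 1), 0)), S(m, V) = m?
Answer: -5038634/47987 ≈ -105.00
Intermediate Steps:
E = 49304 (E = 3 - 1*(-49301) = 3 + 49301 = 49304)
F = -1317 (F = (10315 - 1*12949)/2 = (10315 - 12949)/2 = (1/2)*(-2634) = -1317)
T = -105 (T = 5*(-21) = -105)
H = 1/47987 (H = 1/(49304 - 1317) = 1/47987 ≈ 2.0839e-5)
T + H = -105 + 1/47987 = -5038634/47987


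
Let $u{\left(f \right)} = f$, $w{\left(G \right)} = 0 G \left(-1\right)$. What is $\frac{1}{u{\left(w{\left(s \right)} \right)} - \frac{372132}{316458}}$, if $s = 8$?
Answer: $- \frac{17581}{20674} \approx -0.85039$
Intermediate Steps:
$w{\left(G \right)} = 0$ ($w{\left(G \right)} = 0 \left(-1\right) = 0$)
$\frac{1}{u{\left(w{\left(s \right)} \right)} - \frac{372132}{316458}} = \frac{1}{0 - \frac{372132}{316458}} = \frac{1}{0 - \frac{20674}{17581}} = \frac{1}{- \frac{20674}{17581}} = - \frac{17581}{20674}$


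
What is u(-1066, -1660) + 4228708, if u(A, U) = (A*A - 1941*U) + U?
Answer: 8585464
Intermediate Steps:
u(A, U) = A² - 1940*U (u(A, U) = (A² - 1941*U) + U = A² - 1940*U)
u(-1066, -1660) + 4228708 = ((-1066)² - 1940*(-1660)) + 4228708 = (1136356 + 3220400) + 4228708 = 4356756 + 4228708 = 8585464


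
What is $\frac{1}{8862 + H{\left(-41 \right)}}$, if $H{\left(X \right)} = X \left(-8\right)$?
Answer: $\frac{1}{9190} \approx 0.00010881$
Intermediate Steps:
$H{\left(X \right)} = - 8 X$
$\frac{1}{8862 + H{\left(-41 \right)}} = \frac{1}{8862 - -328} = \frac{1}{8862 + 328} = \frac{1}{9190}$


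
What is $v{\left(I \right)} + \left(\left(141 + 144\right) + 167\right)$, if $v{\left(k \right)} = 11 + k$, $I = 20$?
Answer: $483$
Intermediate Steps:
$v{\left(I \right)} + \left(\left(141 + 144\right) + 167\right) = \left(11 + 20\right) + \left(\left(141 + 144\right) + 167\right) = 31 + \left(285 + 167\right) = 31 + 452 = 483$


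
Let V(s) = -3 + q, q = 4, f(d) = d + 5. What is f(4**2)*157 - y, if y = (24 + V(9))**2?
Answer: 2672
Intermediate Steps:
f(d) = 5 + d
V(s) = 1 (V(s) = -3 + 4 = 1)
y = 625 (y = (24 + 1)**2 = 25**2 = 625)
f(4**2)*157 - y = (5 + 4**2)*157 - 1*625 = (5 + 16)*157 - 625 = 21*157 - 625 = 3297 - 625 = 2672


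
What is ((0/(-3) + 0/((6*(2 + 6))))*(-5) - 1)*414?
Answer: -414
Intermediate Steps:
((0/(-3) + 0/((6*(2 + 6))))*(-5) - 1)*414 = ((0*(-1/3) + 0/((6*8)))*(-5) - 1)*414 = ((0 + 0/48)*(-5) - 1)*414 = ((0 + 0*(1/48))*(-5) - 1)*414 = ((0 + 0)*(-5) - 1)*414 = (0*(-5) - 1)*414 = (0 - 1)*414 = -1*414 = -414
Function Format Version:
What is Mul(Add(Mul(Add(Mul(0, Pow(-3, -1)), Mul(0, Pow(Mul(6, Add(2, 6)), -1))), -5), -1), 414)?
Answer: -414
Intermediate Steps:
Mul(Add(Mul(Add(Mul(0, Pow(-3, -1)), Mul(0, Pow(Mul(6, Add(2, 6)), -1))), -5), -1), 414) = Mul(Add(Mul(Add(Mul(0, Rational(-1, 3)), Mul(0, Pow(Mul(6, 8), -1))), -5), -1), 414) = Mul(Add(Mul(Add(0, Mul(0, Pow(48, -1))), -5), -1), 414) = Mul(Add(Mul(Add(0, Mul(0, Rational(1, 48))), -5), -1), 414) = Mul(Add(Mul(Add(0, 0), -5), -1), 414) = Mul(Add(Mul(0, -5), -1), 414) = Mul(Add(0, -1), 414) = Mul(-1, 414) = -414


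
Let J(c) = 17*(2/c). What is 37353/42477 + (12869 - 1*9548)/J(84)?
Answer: 1975137305/240703 ≈ 8205.7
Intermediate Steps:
J(c) = 34/c
37353/42477 + (12869 - 1*9548)/J(84) = 37353/42477 + (12869 - 1*9548)/((34/84)) = 37353*(1/42477) + (12869 - 9548)/((34*(1/84))) = 12451/14159 + 3321/(17/42) = 12451/14159 + 3321*(42/17) = 12451/14159 + 139482/17 = 1975137305/240703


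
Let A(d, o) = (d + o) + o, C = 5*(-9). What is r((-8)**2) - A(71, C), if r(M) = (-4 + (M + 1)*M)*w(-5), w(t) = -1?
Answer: -4137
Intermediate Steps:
C = -45
r(M) = 4 - M*(1 + M) (r(M) = (-4 + (M + 1)*M)*(-1) = (-4 + (1 + M)*M)*(-1) = (-4 + M*(1 + M))*(-1) = 4 - M*(1 + M))
A(d, o) = d + 2*o
r((-8)**2) - A(71, C) = (4 - 1*(-8)**2 - ((-8)**2)**2) - (71 + 2*(-45)) = (4 - 1*64 - 1*64**2) - (71 - 90) = (4 - 64 - 1*4096) - 1*(-19) = (4 - 64 - 4096) + 19 = -4156 + 19 = -4137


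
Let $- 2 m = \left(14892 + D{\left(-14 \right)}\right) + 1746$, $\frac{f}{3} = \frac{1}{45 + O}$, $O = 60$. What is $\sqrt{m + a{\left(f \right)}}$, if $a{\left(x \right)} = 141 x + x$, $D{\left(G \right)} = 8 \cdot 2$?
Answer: $\frac{3 i \sqrt{1132845}}{35} \approx 91.23 i$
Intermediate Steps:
$f = \frac{1}{35}$ ($f = \frac{3}{45 + 60} = \frac{3}{105} = 3 \cdot \frac{1}{105} = \frac{1}{35} \approx 0.028571$)
$D{\left(G \right)} = 16$
$a{\left(x \right)} = 142 x$
$m = -8327$ ($m = - \frac{\left(14892 + 16\right) + 1746}{2} = - \frac{14908 + 1746}{2} = \left(- \frac{1}{2}\right) 16654 = -8327$)
$\sqrt{m + a{\left(f \right)}} = \sqrt{-8327 + 142 \cdot \frac{1}{35}} = \sqrt{-8327 + \frac{142}{35}} = \sqrt{- \frac{291303}{35}} = \frac{3 i \sqrt{1132845}}{35}$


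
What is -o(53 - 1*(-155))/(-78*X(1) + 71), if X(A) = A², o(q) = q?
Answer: 208/7 ≈ 29.714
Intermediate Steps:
-o(53 - 1*(-155))/(-78*X(1) + 71) = -(53 - 1*(-155))/(-78*1² + 71) = -(53 + 155)/(-78*1 + 71) = -208/(-78 + 71) = -208/(-7) = -208*(-1)/7 = -1*(-208/7) = 208/7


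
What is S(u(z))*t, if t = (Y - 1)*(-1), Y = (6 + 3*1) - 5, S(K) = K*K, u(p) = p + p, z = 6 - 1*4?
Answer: -48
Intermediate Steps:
z = 2 (z = 6 - 4 = 2)
u(p) = 2*p
S(K) = K²
Y = 4 (Y = (6 + 3) - 5 = 9 - 5 = 4)
t = -3 (t = (4 - 1)*(-1) = 3*(-1) = -3)
S(u(z))*t = (2*2)²*(-3) = 4²*(-3) = 16*(-3) = -48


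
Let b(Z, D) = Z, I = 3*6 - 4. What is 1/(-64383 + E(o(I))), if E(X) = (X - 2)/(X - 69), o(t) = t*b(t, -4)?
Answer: -127/8176447 ≈ -1.5532e-5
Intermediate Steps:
I = 14 (I = 18 - 4 = 14)
o(t) = t² (o(t) = t*t = t²)
E(X) = (-2 + X)/(-69 + X)
1/(-64383 + E(o(I))) = 1/(-64383 + (-2 + 14²)/(-69 + 14²)) = 1/(-64383 + (-2 + 196)/(-69 + 196)) = 1/(-64383 + 194/127) = 1/(-8176447/127) = -127/8176447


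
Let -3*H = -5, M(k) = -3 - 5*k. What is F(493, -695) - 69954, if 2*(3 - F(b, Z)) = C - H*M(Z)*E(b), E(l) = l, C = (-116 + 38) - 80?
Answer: 4069624/3 ≈ 1.3565e+6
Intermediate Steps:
H = 5/3 (H = -⅓*(-5) = 5/3 ≈ 1.6667)
C = -158 (C = -78 - 80 = -158)
F(b, Z) = 82 + b*(-5 - 25*Z/3)/2 (F(b, Z) = 3 - (-158 - 5*(-3 - 5*Z)/3*b)/2 = 3 - (-158 - (-5 - 25*Z/3)*b)/2 = 3 - (-158 - b*(-5 - 25*Z/3))/2 = 3 + (79 + b*(-5 - 25*Z/3)/2) = 82 + b*(-5 - 25*Z/3)/2)
F(493, -695) - 69954 = (82 - ⅚*493*(3 + 5*(-695))) - 69954 = (82 - ⅚*493*(3 - 3475)) - 69954 = (82 - ⅚*493*(-3472)) - 69954 = (82 + 4279240/3) - 69954 = 4279486/3 - 69954 = 4069624/3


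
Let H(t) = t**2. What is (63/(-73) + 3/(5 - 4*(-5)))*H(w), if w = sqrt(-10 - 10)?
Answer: 5424/365 ≈ 14.860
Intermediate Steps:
w = 2*I*sqrt(5) (w = sqrt(-20) = 2*I*sqrt(5) ≈ 4.4721*I)
(63/(-73) + 3/(5 - 4*(-5)))*H(w) = (63/(-73) + 3/(5 - 4*(-5)))*(2*I*sqrt(5))**2 = (63*(-1/73) + 3/(5 + 20))*(-20) = (-63/73 + 3/25)*(-20) = -1356/1825*(-20) = 5424/365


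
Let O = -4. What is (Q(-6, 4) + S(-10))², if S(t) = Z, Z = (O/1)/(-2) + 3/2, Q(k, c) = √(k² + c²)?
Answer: 257/4 + 14*√13 ≈ 114.73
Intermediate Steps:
Q(k, c) = √(c² + k²)
Z = 7/2 (Z = -4/1/(-2) + 3/2 = -4*1*(-½) + 3*(½) = -4*(-½) + 3/2 = 2 + 3/2 = 7/2 ≈ 3.5000)
S(t) = 7/2
(Q(-6, 4) + S(-10))² = (√(4² + (-6)²) + 7/2)² = (√(16 + 36) + 7/2)² = (√52 + 7/2)² = (2*√13 + 7/2)² = (7/2 + 2*√13)²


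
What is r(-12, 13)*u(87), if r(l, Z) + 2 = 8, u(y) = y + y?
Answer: 1044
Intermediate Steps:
u(y) = 2*y
r(l, Z) = 6 (r(l, Z) = -2 + 8 = 6)
r(-12, 13)*u(87) = 6*(2*87) = 6*174 = 1044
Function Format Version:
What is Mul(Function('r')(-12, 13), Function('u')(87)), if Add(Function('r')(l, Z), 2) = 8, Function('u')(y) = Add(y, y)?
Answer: 1044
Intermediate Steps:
Function('u')(y) = Mul(2, y)
Function('r')(l, Z) = 6 (Function('r')(l, Z) = Add(-2, 8) = 6)
Mul(Function('r')(-12, 13), Function('u')(87)) = Mul(6, Mul(2, 87)) = Mul(6, 174) = 1044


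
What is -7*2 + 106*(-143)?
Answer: -15172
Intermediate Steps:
-7*2 + 106*(-143) = -14 - 15158 = -15172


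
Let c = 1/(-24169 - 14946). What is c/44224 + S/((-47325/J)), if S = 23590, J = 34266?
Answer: -18643671581071223/1091517530560 ≈ -17081.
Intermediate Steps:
c = -1/39115 (c = 1/(-39115) = -1/39115 ≈ -2.5566e-5)
c/44224 + S/((-47325/J)) = -1/39115/44224 + 23590/((-47325/34266)) = -1/39115*1/44224 + 23590/((-47325*1/34266)) = -1/1729821760 + 23590/(-15775/11422) = -1/1729821760 + 23590*(-11422/15775) = -1/1729821760 - 53888996/3155 = -18643671581071223/1091517530560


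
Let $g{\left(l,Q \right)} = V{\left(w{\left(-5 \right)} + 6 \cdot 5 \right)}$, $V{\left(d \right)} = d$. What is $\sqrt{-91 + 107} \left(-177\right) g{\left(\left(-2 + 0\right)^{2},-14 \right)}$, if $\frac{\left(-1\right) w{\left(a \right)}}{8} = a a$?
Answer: $120360$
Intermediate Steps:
$w{\left(a \right)} = - 8 a^{2}$ ($w{\left(a \right)} = - 8 a a = - 8 a^{2}$)
$g{\left(l,Q \right)} = -170$ ($g{\left(l,Q \right)} = - 8 \left(-5\right)^{2} + 6 \cdot 5 = \left(-8\right) 25 + 30 = -200 + 30 = -170$)
$\sqrt{-91 + 107} \left(-177\right) g{\left(\left(-2 + 0\right)^{2},-14 \right)} = \sqrt{-91 + 107} \left(-177\right) \left(-170\right) = \sqrt{16} \left(-177\right) \left(-170\right) = 4 \left(-177\right) \left(-170\right) = \left(-708\right) \left(-170\right) = 120360$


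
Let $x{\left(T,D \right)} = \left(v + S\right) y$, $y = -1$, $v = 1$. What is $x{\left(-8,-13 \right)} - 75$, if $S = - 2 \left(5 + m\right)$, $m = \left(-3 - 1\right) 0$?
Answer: $-66$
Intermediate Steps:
$m = 0$ ($m = \left(-4\right) 0 = 0$)
$S = -10$ ($S = - 2 \left(5 + 0\right) = \left(-2\right) 5 = -10$)
$x{\left(T,D \right)} = 9$ ($x{\left(T,D \right)} = \left(1 - 10\right) \left(-1\right) = \left(-9\right) \left(-1\right) = 9$)
$x{\left(-8,-13 \right)} - 75 = 9 - 75 = -66$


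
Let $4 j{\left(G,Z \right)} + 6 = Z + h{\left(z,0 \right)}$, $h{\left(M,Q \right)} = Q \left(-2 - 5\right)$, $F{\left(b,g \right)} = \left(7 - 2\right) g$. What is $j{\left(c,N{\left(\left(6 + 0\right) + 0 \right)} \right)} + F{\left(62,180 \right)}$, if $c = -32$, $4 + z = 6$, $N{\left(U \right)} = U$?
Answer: $900$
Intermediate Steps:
$z = 2$ ($z = -4 + 6 = 2$)
$F{\left(b,g \right)} = 5 g$
$h{\left(M,Q \right)} = - 7 Q$ ($h{\left(M,Q \right)} = Q \left(-7\right) = - 7 Q$)
$j{\left(G,Z \right)} = - \frac{3}{2} + \frac{Z}{4}$ ($j{\left(G,Z \right)} = - \frac{3}{2} + \frac{Z - 0}{4} = - \frac{3}{2} + \frac{Z + 0}{4} = - \frac{3}{2} + \frac{Z}{4}$)
$j{\left(c,N{\left(\left(6 + 0\right) + 0 \right)} \right)} + F{\left(62,180 \right)} = \left(- \frac{3}{2} + \frac{\left(6 + 0\right) + 0}{4}\right) + 5 \cdot 180 = \left(- \frac{3}{2} + \frac{6 + 0}{4}\right) + 900 = \left(- \frac{3}{2} + \frac{1}{4} \cdot 6\right) + 900 = \left(- \frac{3}{2} + \frac{3}{2}\right) + 900 = 0 + 900 = 900$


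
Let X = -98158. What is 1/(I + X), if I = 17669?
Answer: -1/80489 ≈ -1.2424e-5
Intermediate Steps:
1/(I + X) = 1/(17669 - 98158) = 1/(-80489) = -1/80489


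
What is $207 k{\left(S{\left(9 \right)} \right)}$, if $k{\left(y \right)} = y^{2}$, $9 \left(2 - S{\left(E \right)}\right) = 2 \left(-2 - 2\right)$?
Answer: $\frac{15548}{9} \approx 1727.6$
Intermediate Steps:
$S{\left(E \right)} = \frac{26}{9}$ ($S{\left(E \right)} = 2 - \frac{2 \left(-2 - 2\right)}{9} = 2 - \frac{2 \left(-4\right)}{9} = 2 - - \frac{8}{9} = 2 + \frac{8}{9} = \frac{26}{9}$)
$207 k{\left(S{\left(9 \right)} \right)} = 207 \left(\frac{26}{9}\right)^{2} = 207 \cdot \frac{676}{81} = \frac{15548}{9}$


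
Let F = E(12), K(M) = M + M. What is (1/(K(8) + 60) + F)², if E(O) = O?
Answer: 833569/5776 ≈ 144.32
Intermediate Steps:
K(M) = 2*M
F = 12
(1/(K(8) + 60) + F)² = (1/(2*8 + 60) + 12)² = (1/(16 + 60) + 12)² = (1/76 + 12)² = (913/76)² = 833569/5776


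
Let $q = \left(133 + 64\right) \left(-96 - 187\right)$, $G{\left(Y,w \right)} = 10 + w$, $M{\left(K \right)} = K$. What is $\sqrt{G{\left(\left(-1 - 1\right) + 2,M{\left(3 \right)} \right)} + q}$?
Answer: $31 i \sqrt{58} \approx 236.09 i$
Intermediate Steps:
$q = -55751$ ($q = 197 \left(-283\right) = -55751$)
$\sqrt{G{\left(\left(-1 - 1\right) + 2,M{\left(3 \right)} \right)} + q} = \sqrt{\left(10 + 3\right) - 55751} = \sqrt{13 - 55751} = \sqrt{-55738} = 31 i \sqrt{58}$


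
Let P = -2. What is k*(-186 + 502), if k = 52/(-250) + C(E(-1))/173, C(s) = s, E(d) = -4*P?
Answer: -1105368/21625 ≈ -51.115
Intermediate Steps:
E(d) = 8 (E(d) = -4*(-2) = 8)
k = -3498/21625 (k = 52/(-250) + 8/173 = 52*(-1/250) + 8*(1/173) = -26/125 + 8/173 = -3498/21625 ≈ -0.16176)
k*(-186 + 502) = -3498*(-186 + 502)/21625 = -3498/21625*316 = -1105368/21625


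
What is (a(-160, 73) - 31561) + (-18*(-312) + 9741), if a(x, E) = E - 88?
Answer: -16219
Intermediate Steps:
a(x, E) = -88 + E
(a(-160, 73) - 31561) + (-18*(-312) + 9741) = ((-88 + 73) - 31561) + (-18*(-312) + 9741) = (-15 - 31561) + (5616 + 9741) = -31576 + 15357 = -16219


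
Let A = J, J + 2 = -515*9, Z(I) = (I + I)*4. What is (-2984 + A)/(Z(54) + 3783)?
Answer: -7621/4215 ≈ -1.8081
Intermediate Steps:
Z(I) = 8*I (Z(I) = (2*I)*4 = 8*I)
J = -4637 (J = -2 - 515*9 = -2 - 4635 = -4637)
A = -4637
(-2984 + A)/(Z(54) + 3783) = (-2984 - 4637)/(8*54 + 3783) = -7621/(432 + 3783) = -7621/4215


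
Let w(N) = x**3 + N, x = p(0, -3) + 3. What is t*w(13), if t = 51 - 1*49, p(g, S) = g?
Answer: 80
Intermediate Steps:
t = 2 (t = 51 - 49 = 2)
x = 3 (x = 0 + 3 = 3)
w(N) = 27 + N (w(N) = 3**3 + N = 27 + N)
t*w(13) = 2*(27 + 13) = 2*40 = 80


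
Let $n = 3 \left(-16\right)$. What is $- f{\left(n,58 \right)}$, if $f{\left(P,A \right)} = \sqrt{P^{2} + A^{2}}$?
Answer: $- 2 \sqrt{1417} \approx -75.286$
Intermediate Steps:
$n = -48$
$f{\left(P,A \right)} = \sqrt{A^{2} + P^{2}}$
$- f{\left(n,58 \right)} = - \sqrt{58^{2} + \left(-48\right)^{2}} = - \sqrt{3364 + 2304} = - \sqrt{5668} = - 2 \sqrt{1417}$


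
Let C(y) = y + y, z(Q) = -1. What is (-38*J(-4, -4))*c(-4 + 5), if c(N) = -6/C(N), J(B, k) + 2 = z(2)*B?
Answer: 228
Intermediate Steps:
C(y) = 2*y
J(B, k) = -2 - B
c(N) = -3/N (c(N) = -6*1/(2*N) = -3/N)
(-38*J(-4, -4))*c(-4 + 5) = (-38*(-2 - 1*(-4)))*(-3/(-4 + 5)) = (-38*(-2 + 4))*(-3/1) = (-38*2)*(-3*1) = -76*(-3) = 228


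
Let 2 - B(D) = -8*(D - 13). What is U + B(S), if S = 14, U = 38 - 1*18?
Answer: 30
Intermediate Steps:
U = 20 (U = 38 - 18 = 20)
B(D) = -102 + 8*D (B(D) = 2 - (-8)*(D - 13) = 2 - (-8)*(-13 + D) = 2 - (104 - 8*D) = 2 + (-104 + 8*D) = -102 + 8*D)
U + B(S) = 20 + (-102 + 8*14) = 20 + (-102 + 112) = 20 + 10 = 30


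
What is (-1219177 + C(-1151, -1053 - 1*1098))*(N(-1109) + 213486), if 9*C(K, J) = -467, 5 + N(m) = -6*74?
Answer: -2337667783220/9 ≈ -2.5974e+11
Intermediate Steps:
N(m) = -449 (N(m) = -5 - 6*74 = -5 - 444 = -449)
C(K, J) = -467/9 (C(K, J) = (⅑)*(-467) = -467/9)
(-1219177 + C(-1151, -1053 - 1*1098))*(N(-1109) + 213486) = (-1219177 - 467/9)*(-449 + 213486) = -10973060/9*213037 = -2337667783220/9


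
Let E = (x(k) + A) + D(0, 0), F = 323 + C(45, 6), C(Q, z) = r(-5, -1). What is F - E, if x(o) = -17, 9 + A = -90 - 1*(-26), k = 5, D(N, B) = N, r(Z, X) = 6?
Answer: 419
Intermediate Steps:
C(Q, z) = 6
A = -73 (A = -9 + (-90 - 1*(-26)) = -9 + (-90 + 26) = -9 - 64 = -73)
F = 329 (F = 323 + 6 = 329)
E = -90 (E = (-17 - 73) + 0 = -90 + 0 = -90)
F - E = 329 - 1*(-90) = 329 + 90 = 419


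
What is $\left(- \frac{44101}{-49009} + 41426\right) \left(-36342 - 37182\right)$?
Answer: $- \frac{149275110704940}{49009} \approx -3.0459 \cdot 10^{9}$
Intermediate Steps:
$\left(- \frac{44101}{-49009} + 41426\right) \left(-36342 - 37182\right) = \left(\left(-44101\right) \left(- \frac{1}{49009}\right) + 41426\right) \left(-73524\right) = \left(\frac{44101}{49009} + 41426\right) \left(-73524\right) = \frac{2030290935}{49009} \left(-73524\right) = - \frac{149275110704940}{49009}$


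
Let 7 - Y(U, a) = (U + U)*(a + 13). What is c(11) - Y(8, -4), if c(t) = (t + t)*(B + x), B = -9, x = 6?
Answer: 71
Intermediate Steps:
Y(U, a) = 7 - 2*U*(13 + a) (Y(U, a) = 7 - (U + U)*(a + 13) = 7 - 2*U*(13 + a))
c(t) = -6*t (c(t) = (t + t)*(-9 + 6) = (2*t)*(-3) = -6*t)
c(11) - Y(8, -4) = -6*11 - (7 - 26*8 - 2*8*(-4)) = -66 - (7 - 208 + 64) = -66 - 1*(-137) = -66 + 137 = 71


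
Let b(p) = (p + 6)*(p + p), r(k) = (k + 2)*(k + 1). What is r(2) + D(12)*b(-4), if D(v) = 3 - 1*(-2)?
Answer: -68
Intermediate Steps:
r(k) = (1 + k)*(2 + k) (r(k) = (2 + k)*(1 + k) = (1 + k)*(2 + k))
D(v) = 5 (D(v) = 3 + 2 = 5)
b(p) = 2*p*(6 + p) (b(p) = (6 + p)*(2*p) = 2*p*(6 + p))
r(2) + D(12)*b(-4) = (2 + 2² + 3*2) + 5*(2*(-4)*(6 - 4)) = (2 + 4 + 6) + 5*(2*(-4)*2) = 12 + 5*(-16) = 12 - 80 = -68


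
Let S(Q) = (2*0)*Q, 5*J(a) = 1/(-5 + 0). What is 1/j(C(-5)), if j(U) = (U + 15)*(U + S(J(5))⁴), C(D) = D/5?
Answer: -1/14 ≈ -0.071429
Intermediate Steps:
J(a) = -1/25 (J(a) = 1/(5*(-5 + 0)) = (⅕)/(-5) = (⅕)*(-⅕) = -1/25)
C(D) = D/5 (C(D) = D*(⅕) = D/5)
S(Q) = 0 (S(Q) = 0*Q = 0)
j(U) = U*(15 + U) (j(U) = (U + 15)*(U + 0⁴) = (15 + U)*(U + 0) = (15 + U)*U = U*(15 + U))
1/j(C(-5)) = 1/(((⅕)*(-5))*(15 + (⅕)*(-5))) = 1/(-(15 - 1)) = 1/(-1*14) = 1/(-14) = -1/14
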